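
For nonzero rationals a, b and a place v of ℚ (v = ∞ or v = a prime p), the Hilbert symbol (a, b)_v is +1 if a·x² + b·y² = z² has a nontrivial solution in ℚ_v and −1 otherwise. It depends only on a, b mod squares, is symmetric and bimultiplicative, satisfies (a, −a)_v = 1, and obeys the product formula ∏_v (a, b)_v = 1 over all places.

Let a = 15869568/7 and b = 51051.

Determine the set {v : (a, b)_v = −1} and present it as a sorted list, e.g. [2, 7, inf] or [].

(a, b) ≡ (6006, 51051) mod (ℚ^×)²; places V = {2, 3, 7, 11, 13, 17, ∞}.
(a,b)_2: α=7, β=0; u≡3, v≡3 (mod 8); ε(u)ε(v)=1·1, αω(v)=7·1, βω(u)=0·1; sum ≡ 0  ⇒  +1.
(a,b)_13: α=1, u≡7; β=1, v≡1 (mod 13); (7|13)=-1, (1|13)=+1; sign (−1)^0·-1^1·+1^1 = -1.
(a,b)_3: α=1, u≡1; β=1, v≡1 (mod 3); (1|3)=+1, (1|3)=+1; sign (−1)^1·+1^1·+1^1 = -1.
(a,b)_17: α=2, u≡10; β=1, v≡11 (mod 17); (10|17)=-1, (11|17)=-1; sign (−1)^0·-1^1·-1^2 = -1.
(a,b)_11: α=1, u≡7; β=1, v≡10 (mod 11); (7|11)=-1, (10|11)=-1; sign (−1)^1·-1^1·-1^1 = -1.
(a,b)_∞: sgn(6006)=+, sgn(51051)=+, so +1.
(a,b)_7: α=-1, u≡1; β=1, v≡6 (mod 7); (1|7)=+1, (6|7)=-1; sign (−1)^1·+1^1·-1^-1 = +1.
(6006, 51051 / ℚ) ramifies at {3, 11, 13, 17}: a division algebra.

[3, 11, 13, 17]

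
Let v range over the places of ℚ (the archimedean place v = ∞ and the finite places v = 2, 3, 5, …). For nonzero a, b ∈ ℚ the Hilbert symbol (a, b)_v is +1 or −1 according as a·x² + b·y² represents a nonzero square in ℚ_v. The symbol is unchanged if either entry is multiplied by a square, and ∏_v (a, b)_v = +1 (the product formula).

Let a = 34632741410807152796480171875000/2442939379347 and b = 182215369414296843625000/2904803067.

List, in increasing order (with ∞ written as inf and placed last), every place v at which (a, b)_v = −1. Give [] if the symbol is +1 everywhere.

Mod squares: a ≡ 2730, b ≡ 2046. Check v ∈ {∞, 2, 3, 5, 7, 11, 13, 29, 31, 37, 43}.
v=13: a=13^3·(≡6), b=13^2·(≡5) mod 13; (6|13)=-1, (5|13)=-1; (−1)^{3·2·6}·(-1)^2·(-1)^3 = -1.
v=5: a=5^9·(≡4), b=5^6·(≡1) mod 5; (4|5)=+1, (1|5)=+1; (−1)^{9·6·2}·(+1)^6·(+1)^9 = +1.
v=11: a=11^4·(≡10), b=11^3·(≡6) mod 11; (10|11)=-1, (6|11)=-1; (−1)^{4·3·5}·(-1)^3·(-1)^4 = -1.
v=∞: 2730 > 0 and 2046 > 0  ⇒  (a,b)_∞ = +1.
v=2: v_2(a)=3, v_2(b)=3; units ≡ 5, 7 (mod 8); ε·ε+αω+βω = 0·1+3·0+3·1 ≡ 1  ⇒  (a,b)_2 = -1.
v=43: a=43^2·(≡24), b=43^2·(≡36) mod 43; (24|43)=+1, (36|43)=+1; (−1)^{2·2·21}·(+1)^2·(+1)^2 = +1.
v=31: a=31^4·(≡14), b=31^3·(≡8) mod 31; (14|31)=+1, (8|31)=+1; (−1)^{4·3·15}·(+1)^3·(+1)^4 = +1.
v=7: a=7^9·(≡6), b=7^6·(≡4) mod 7; (6|7)=-1, (4|7)=+1; (−1)^{9·6·3}·(-1)^6·(+1)^9 = +1.
v=37: a=37^-2·(≡15), b=37^-2·(≡33) mod 37; (15|37)=-1, (33|37)=+1; (−1)^{-2·-2·18}·(-1)^-2·(+1)^-2 = +1.
v=29: a=29^-6·(≡6), b=29^-4·(≡1) mod 29; (6|29)=+1, (1|29)=+1; (−1)^{-6·-4·14}·(+1)^-4·(+1)^-6 = +1.
v=3: a=3^-1·(≡1), b=3^-1·(≡1) mod 3; (1|3)=+1, (1|3)=+1; (−1)^{-1·-1·1}·(+1)^-1·(+1)^-1 = -1.
Ram(2730, 2046) = {2, 3, 11, 13}; no ℚ_2-point on the conic.

[2, 3, 11, 13]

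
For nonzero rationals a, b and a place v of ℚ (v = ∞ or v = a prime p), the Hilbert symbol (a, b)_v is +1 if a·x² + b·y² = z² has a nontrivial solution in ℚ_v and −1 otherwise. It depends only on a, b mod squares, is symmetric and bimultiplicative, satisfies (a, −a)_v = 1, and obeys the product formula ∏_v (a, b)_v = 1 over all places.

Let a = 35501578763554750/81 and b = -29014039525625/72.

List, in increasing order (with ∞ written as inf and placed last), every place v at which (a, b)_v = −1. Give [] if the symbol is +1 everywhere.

[2, 5, 19, 23]

(a, b) ≡ (1254190, -82) mod (ℚ^×)²; places V = {2, 3, 5, 7, 11, 19, 23, 41, ∞}.
(a,b)_19: α=3, u≡16; β=2, v≡14 (mod 19); (16|19)=+1, (14|19)=-1; sign (−1)^0·+1^2·-1^3 = -1.
(a,b)_∞: sgn(1254190)=+, sgn(-82)=−, so +1.
(a,b)_41: α=1, u≡32; β=1, v≡21 (mod 41); (32|41)=+1, (21|41)=+1; sign (−1)^0·+1^1·+1^1 = +1.
(a,b)_7: α=3, u≡6; β=2, v≡4 (mod 7); (6|7)=-1, (4|7)=+1; sign (−1)^0·-1^2·+1^3 = +1.
(a,b)_2: α=1, β=-3; u≡7, v≡7 (mod 8); ε(u)ε(v)=1·1, αω(v)=1·0, βω(u)=-3·0; sum ≡ 1  ⇒  -1.
(a,b)_23: α=3, u≡17; β=2, v≡11 (mod 23); (17|23)=-1, (11|23)=-1; sign (−1)^0·-1^2·-1^3 = -1.
(a,b)_3: α=-4, u≡1; β=-2, v≡2 (mod 3); (1|3)=+1, (2|3)=-1; sign (−1)^0·+1^-2·-1^-4 = +1.
(a,b)_5: α=3, u≡3; β=4, v≡2 (mod 5); (3|5)=-1, (2|5)=-1; sign (−1)^0·-1^4·-1^3 = -1.
(a,b)_11: α=2, u≡5; β=2, v≡10 (mod 11); (5|11)=+1, (10|11)=-1; sign (−1)^0·+1^2·-1^2 = +1.
Ram(1254190, -82) = {2, 5, 19, 23}; no ℚ_2-point on the conic.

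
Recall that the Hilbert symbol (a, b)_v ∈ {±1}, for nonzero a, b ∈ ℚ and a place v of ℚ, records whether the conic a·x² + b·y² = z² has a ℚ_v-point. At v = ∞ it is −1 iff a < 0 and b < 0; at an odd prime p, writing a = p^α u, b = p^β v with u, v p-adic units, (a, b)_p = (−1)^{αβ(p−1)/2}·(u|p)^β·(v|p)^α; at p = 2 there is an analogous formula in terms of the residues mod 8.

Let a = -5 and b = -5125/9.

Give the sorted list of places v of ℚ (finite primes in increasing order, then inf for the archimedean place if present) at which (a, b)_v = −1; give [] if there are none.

(a, b) ≡ (-5, -205) mod (ℚ^×)²; places V = {2, 3, 5, 41, ∞}.
(a,b)_41: α=0, u≡36; β=1, v≡18 (mod 41); (36|41)=+1, (18|41)=+1; sign (−1)^0·+1^1·+1^0 = +1.
(a,b)_3: α=0, u≡1; β=-2, v≡2 (mod 3); (1|3)=+1, (2|3)=-1; sign (−1)^0·+1^-2·-1^0 = +1.
(a,b)_2: α=0, β=0; u≡3, v≡3 (mod 8); ε(u)ε(v)=1·1, αω(v)=0·1, βω(u)=0·1; sum ≡ 1  ⇒  -1.
(a,b)_5: α=1, u≡4; β=3, v≡1 (mod 5); (4|5)=+1, (1|5)=+1; sign (−1)^0·+1^3·+1^1 = +1.
(a,b)_∞: sgn(-5)=−, sgn(-205)=−, so -1.
Ram(-5, -205) = {2, ∞}; no ℚ_2-point on the conic.

[2, inf]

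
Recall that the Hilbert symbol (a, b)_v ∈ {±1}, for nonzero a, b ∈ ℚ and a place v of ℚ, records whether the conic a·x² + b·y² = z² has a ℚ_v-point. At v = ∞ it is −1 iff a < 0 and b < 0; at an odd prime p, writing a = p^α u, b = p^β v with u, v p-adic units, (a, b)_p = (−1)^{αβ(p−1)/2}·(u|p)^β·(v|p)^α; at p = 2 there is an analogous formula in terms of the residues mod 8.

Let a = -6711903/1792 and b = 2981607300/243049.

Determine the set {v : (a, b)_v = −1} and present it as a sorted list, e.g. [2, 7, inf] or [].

(a, b) ≡ (-7161, 9177) mod (ℚ^×)²; places V = {2, 3, 5, 7, 11, 17, 19, 23, 29, 31, ∞}.
(a,b)_23: α=0, u≡10; β=1, v≡2 (mod 23); (10|23)=-1, (2|23)=+1; sign (−1)^0·-1^1·+1^0 = -1.
(a,b)_2: α=-8, β=2; u≡7, v≡1 (mod 8); ε(u)ε(v)=1·0, αω(v)=-8·0, βω(u)=2·0; sum ≡ 0  ⇒  +1.
(a,b)_∞: sgn(-7161)=−, sgn(9177)=+, so +1.
(a,b)_29: α=0, u≡19; β=-2, v≡5 (mod 29); (19|29)=-1, (5|29)=+1; sign (−1)^0·-1^-2·+1^0 = +1.
(a,b)_3: α=9, u≡1; β=3, v≡2 (mod 3); (1|3)=+1, (2|3)=-1; sign (−1)^1·+1^3·-1^9 = +1.
(a,b)_5: α=0, u≡1; β=2, v≡3 (mod 5); (1|5)=+1, (3|5)=-1; sign (−1)^0·+1^2·-1^0 = +1.
(a,b)_19: α=0, u≡3; β=3, v≡18 (mod 19); (3|19)=-1, (18|19)=-1; sign (−1)^0·-1^3·-1^0 = -1.
(a,b)_31: α=1, u≡17; β=0, v≡16 (mod 31); (17|31)=-1, (16|31)=+1; sign (−1)^0·-1^0·+1^1 = +1.
(a,b)_17: α=0, u≡15; β=-2, v≡10 (mod 17); (15|17)=+1, (10|17)=-1; sign (−1)^0·+1^-2·-1^0 = +1.
(a,b)_7: α=-1, u≡3; β=1, v≡2 (mod 7); (3|7)=-1, (2|7)=+1; sign (−1)^1·-1^1·+1^-1 = +1.
(a,b)_11: α=1, u≡3; β=0, v≡3 (mod 11); (3|11)=+1, (3|11)=+1; sign (−1)^0·+1^0·+1^1 = +1.
(-7161, 9177 / ℚ) ramifies at {19, 23}: a division algebra.

[19, 23]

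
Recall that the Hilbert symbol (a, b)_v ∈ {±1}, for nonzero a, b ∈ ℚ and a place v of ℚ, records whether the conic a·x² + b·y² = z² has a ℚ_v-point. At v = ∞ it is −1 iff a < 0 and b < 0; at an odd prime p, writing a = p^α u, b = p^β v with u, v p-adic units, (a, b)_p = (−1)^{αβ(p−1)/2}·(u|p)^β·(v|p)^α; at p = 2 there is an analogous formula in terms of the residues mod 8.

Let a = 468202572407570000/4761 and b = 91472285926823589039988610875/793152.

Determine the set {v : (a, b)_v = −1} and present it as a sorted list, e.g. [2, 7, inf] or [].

[5, 7]

Mod squares: a ≡ 77, b ≡ 860795. Check v ∈ {∞, 2, 3, 5, 7, 11, 13, 17, 19, 23, 37, 41}.
v=37: a=37^0·(≡34), b=37^2·(≡9) mod 37; (34|37)=+1, (9|37)=+1; (−1)^{0·2·18}·(+1)^2·(+1)^0 = +1.
v=13: a=13^2·(≡12), b=13^3·(≡11) mod 13; (12|13)=+1, (11|13)=-1; (−1)^{2·3·6}·(+1)^3·(-1)^2 = +1.
v=23: a=23^-2·(≡13), b=23^0·(≡10) mod 23; (13|23)=+1, (10|23)=-1; (−1)^{-2·0·11}·(+1)^0·(-1)^-2 = +1.
v=11: a=11^3·(≡6), b=11^8·(≡4) mod 11; (6|11)=-1, (4|11)=+1; (−1)^{3·8·5}·(-1)^8·(+1)^3 = +1.
v=19: a=19^2·(≡4), b=19^3·(≡4) mod 19; (4|19)=+1, (4|19)=+1; (−1)^{2·3·9}·(+1)^3·(+1)^2 = +1.
v=∞: 77 > 0 and 860795 > 0  ⇒  (a,b)_∞ = +1.
v=17: a=17^0·(≡4), b=17^-1·(≡9) mod 17; (4|17)=+1, (9|17)=+1; (−1)^{0·-1·8}·(+1)^-1·(+1)^0 = +1.
v=41: a=41^2·(≡18), b=41^3·(≡13) mod 41; (18|41)=+1, (13|41)=-1; (−1)^{2·3·20}·(+1)^3·(-1)^2 = +1.
v=7: a=7^3·(≡2), b=7^4·(≡5) mod 7; (2|7)=+1, (5|7)=-1; (−1)^{3·4·3}·(+1)^4·(-1)^3 = -1.
v=2: v_2(a)=4, v_2(b)=-6; units ≡ 5, 3 (mod 8); ε·ε+αω+βω = 0·1+4·1+-6·1 ≡ 0  ⇒  (a,b)_2 = +1.
v=3: a=3^-2·(≡2), b=3^-6·(≡2) mod 3; (2|3)=-1, (2|3)=-1; (−1)^{-2·-6·1}·(-1)^-6·(-1)^-2 = +1.
v=5: a=5^4·(≡2), b=5^3·(≡1) mod 5; (2|5)=-1, (1|5)=+1; (−1)^{4·3·2}·(-1)^3·(+1)^4 = -1.
Ram(77, 860795) = {5, 7}; no ℚ_5-point on the conic.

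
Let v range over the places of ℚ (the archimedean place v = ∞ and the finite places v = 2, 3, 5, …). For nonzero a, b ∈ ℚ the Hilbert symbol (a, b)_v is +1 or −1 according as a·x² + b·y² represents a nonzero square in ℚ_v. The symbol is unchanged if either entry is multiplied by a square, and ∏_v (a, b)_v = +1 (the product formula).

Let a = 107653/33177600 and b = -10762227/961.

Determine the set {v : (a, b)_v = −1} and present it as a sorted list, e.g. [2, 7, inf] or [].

Mod squares: a ≡ 13, b ≡ -14763. Check v ∈ {∞, 2, 3, 5, 7, 13, 19, 31, 37}.
v=3: a=3^-4·(≡1), b=3^7·(≡2) mod 3; (1|3)=+1, (2|3)=-1; (−1)^{-4·7·1}·(+1)^7·(-1)^-4 = +1.
v=2: v_2(a)=-14, v_2(b)=0; units ≡ 5, 5 (mod 8); ε·ε+αω+βω = 0·0+-14·1+0·1 ≡ 0  ⇒  (a,b)_2 = +1.
v=5: a=5^-2·(≡2), b=5^0·(≡3) mod 5; (2|5)=-1, (3|5)=-1; (−1)^{-2·0·2}·(-1)^0·(-1)^-2 = +1.
v=31: a=31^0·(≡29), b=31^-2·(≡12) mod 31; (29|31)=-1, (12|31)=-1; (−1)^{0·-2·15}·(-1)^-2·(-1)^0 = +1.
v=13: a=13^3·(≡10), b=13^0·(≡8) mod 13; (10|13)=+1, (8|13)=-1; (−1)^{3·0·6}·(+1)^0·(-1)^3 = -1.
v=37: a=37^0·(≡32), b=37^1·(≡14) mod 37; (32|37)=-1, (14|37)=-1; (−1)^{0·1·18}·(-1)^1·(-1)^0 = -1.
v=7: a=7^2·(≡6), b=7^1·(≡6) mod 7; (6|7)=-1, (6|7)=-1; (−1)^{2·1·3}·(-1)^1·(-1)^2 = -1.
v=∞: 13 > 0 and -14763 < 0  ⇒  (a,b)_∞ = +1.
v=19: a=19^0·(≡2), b=19^1·(≡3) mod 19; (2|19)=-1, (3|19)=-1; (−1)^{0·1·9}·(-1)^1·(-1)^0 = -1.
(13, -14763 / ℚ) ramifies at {7, 13, 19, 37}: a division algebra.

[7, 13, 19, 37]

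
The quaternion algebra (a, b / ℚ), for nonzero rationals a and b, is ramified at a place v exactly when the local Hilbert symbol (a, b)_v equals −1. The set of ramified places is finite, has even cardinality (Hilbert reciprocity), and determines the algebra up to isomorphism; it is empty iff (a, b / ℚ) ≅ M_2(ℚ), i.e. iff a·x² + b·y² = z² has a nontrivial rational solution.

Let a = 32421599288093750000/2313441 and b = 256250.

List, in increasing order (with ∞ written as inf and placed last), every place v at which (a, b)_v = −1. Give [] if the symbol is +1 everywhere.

Mod squares: a ≡ 174455, b ≡ 410. Check v ∈ {∞, 2, 3, 5, 7, 13, 19, 23, 37, 41}.
v=5: a=5^9·(≡4), b=5^5·(≡2) mod 5; (4|5)=+1, (2|5)=-1; (−1)^{9·5·2}·(+1)^5·(-1)^9 = -1.
v=41: a=41^3·(≡36), b=41^1·(≡18) mod 41; (36|41)=+1, (18|41)=+1; (−1)^{3·1·20}·(+1)^1·(+1)^3 = +1.
v=37: a=37^1·(≡4), b=37^0·(≡25) mod 37; (4|37)=+1, (25|37)=+1; (−1)^{1·0·18}·(+1)^0·(+1)^1 = +1.
v=7: a=7^2·(≡1), b=7^0·(≡1) mod 7; (1|7)=+1, (1|7)=+1; (−1)^{2·0·3}·(+1)^0·(+1)^2 = +1.
v=3: a=3^-4·(≡2), b=3^0·(≡2) mod 3; (2|3)=-1, (2|3)=-1; (−1)^{-4·0·1}·(-1)^0·(-1)^-4 = +1.
v=2: v_2(a)=4, v_2(b)=1; units ≡ 7, 5 (mod 8); ε·ε+αω+βω = 1·0+4·1+1·0 ≡ 0  ⇒  (a,b)_2 = +1.
v=∞: 174455 > 0 and 410 > 0  ⇒  (a,b)_∞ = +1.
v=19: a=19^2·(≡11), b=19^0·(≡16) mod 19; (11|19)=+1, (16|19)=+1; (−1)^{2·0·9}·(+1)^0·(+1)^2 = +1.
v=13: a=13^-4·(≡2), b=13^0·(≡7) mod 13; (2|13)=-1, (7|13)=-1; (−1)^{-4·0·6}·(-1)^0·(-1)^-4 = +1.
v=23: a=23^1·(≡1), b=23^0·(≡7) mod 23; (1|23)=+1, (7|23)=-1; (−1)^{1·0·11}·(+1)^0·(-1)^1 = -1.
(174455, 410 / ℚ) ramifies at {5, 23}: a division algebra.

[5, 23]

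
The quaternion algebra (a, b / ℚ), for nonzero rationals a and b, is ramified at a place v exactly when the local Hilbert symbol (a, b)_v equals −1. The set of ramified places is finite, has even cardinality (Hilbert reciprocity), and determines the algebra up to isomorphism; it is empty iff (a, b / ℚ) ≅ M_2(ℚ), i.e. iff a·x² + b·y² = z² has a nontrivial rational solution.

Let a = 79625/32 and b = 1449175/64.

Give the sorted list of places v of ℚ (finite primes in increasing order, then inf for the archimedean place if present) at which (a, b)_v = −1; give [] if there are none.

Mod squares: a ≡ 130, b ≡ 7. Check v ∈ {∞, 2, 5, 7, 13}.
v=5: a=5^3·(≡1), b=5^2·(≡3) mod 5; (1|5)=+1, (3|5)=-1; (−1)^{3·2·2}·(+1)^2·(-1)^3 = -1.
v=2: v_2(a)=-5, v_2(b)=-6; units ≡ 1, 7 (mod 8); ε·ε+αω+βω = 0·1+-5·0+-6·0 ≡ 0  ⇒  (a,b)_2 = +1.
v=13: a=13^1·(≡9), b=13^2·(≡5) mod 13; (9|13)=+1, (5|13)=-1; (−1)^{1·2·6}·(+1)^2·(-1)^1 = -1.
v=7: a=7^2·(≡2), b=7^3·(≡4) mod 7; (2|7)=+1, (4|7)=+1; (−1)^{2·3·3}·(+1)^3·(+1)^2 = +1.
v=∞: 130 > 0 and 7 > 0  ⇒  (a,b)_∞ = +1.
(130, 7 / ℚ) ramifies at {5, 13}: a division algebra.

[5, 13]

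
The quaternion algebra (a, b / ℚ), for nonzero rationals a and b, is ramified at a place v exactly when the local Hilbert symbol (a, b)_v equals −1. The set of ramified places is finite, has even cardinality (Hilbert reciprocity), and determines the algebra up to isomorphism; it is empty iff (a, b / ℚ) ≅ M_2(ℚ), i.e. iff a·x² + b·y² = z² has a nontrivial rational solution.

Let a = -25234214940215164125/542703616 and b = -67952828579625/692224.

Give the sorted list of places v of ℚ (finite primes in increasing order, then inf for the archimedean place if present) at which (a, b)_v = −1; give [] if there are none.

Mod squares: a ≡ -90365, b ≡ -265. Check v ∈ {∞, 2, 3, 5, 7, 11, 13, 31, 53}.
v=53: a=53^1·(≡46), b=53^1·(≡23) mod 53; (46|53)=+1, (23|53)=-1; (−1)^{1·1·26}·(+1)^1·(-1)^1 = -1.
v=3: a=3^8·(≡1), b=3^6·(≡2) mod 3; (1|3)=+1, (2|3)=-1; (−1)^{8·6·1}·(+1)^6·(-1)^8 = +1.
v=11: a=11^7·(≡8), b=11^4·(≡6) mod 11; (8|11)=-1, (6|11)=-1; (−1)^{7·4·5}·(-1)^4·(-1)^7 = -1.
v=7: a=7^-2·(≡5), b=7^0·(≡4) mod 7; (5|7)=-1, (4|7)=+1; (−1)^{-2·0·3}·(-1)^0·(+1)^-2 = +1.
v=∞: -90365 < 0 and -265 < 0  ⇒  (a,b)_∞ = -1.
v=31: a=31^3·(≡29), b=31^2·(≡1) mod 31; (29|31)=-1, (1|31)=+1; (−1)^{3·2·15}·(-1)^2·(+1)^3 = +1.
v=2: v_2(a)=-16, v_2(b)=-12; units ≡ 3, 7 (mod 8); ε·ε+αω+βω = 1·1+-16·0+-12·1 ≡ 1  ⇒  (a,b)_2 = -1.
v=13: a=13^-2·(≡11), b=13^-2·(≡11) mod 13; (11|13)=-1, (11|13)=-1; (−1)^{-2·-2·6}·(-1)^-2·(-1)^-2 = +1.
v=5: a=5^3·(≡2), b=5^3·(≡2) mod 5; (2|5)=-1, (2|5)=-1; (−1)^{3·3·2}·(-1)^3·(-1)^3 = +1.
|Ram(-90365, -265)| = 4, even; anisotropic at {2, 11, 53, ∞}.

[2, 11, 53, inf]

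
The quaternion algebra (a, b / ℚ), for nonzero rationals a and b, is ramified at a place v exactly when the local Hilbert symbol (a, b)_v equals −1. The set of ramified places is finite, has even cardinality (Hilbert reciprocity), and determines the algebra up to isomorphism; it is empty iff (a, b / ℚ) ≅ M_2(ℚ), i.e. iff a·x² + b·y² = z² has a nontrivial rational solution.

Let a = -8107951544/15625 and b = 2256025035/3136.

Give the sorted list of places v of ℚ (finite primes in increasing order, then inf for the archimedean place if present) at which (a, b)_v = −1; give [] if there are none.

Mod squares: a ≡ -138446, b ≡ 64515. Check v ∈ {∞, 2, 3, 5, 7, 11, 17, 23, 29, 31}.
v=3: a=3^0·(≡1), b=3^1·(≡1) mod 3; (1|3)=+1, (1|3)=+1; (−1)^{0·1·1}·(+1)^1·(+1)^0 = +1.
v=2: v_2(a)=3, v_2(b)=-6; units ≡ 1, 3 (mod 8); ε·ε+αω+βω = 0·1+3·1+-6·0 ≡ 1  ⇒  (a,b)_2 = -1.
v=29: a=29^1·(≡10), b=29^0·(≡27) mod 29; (10|29)=-1, (27|29)=-1; (−1)^{1·0·14}·(-1)^0·(-1)^1 = -1.
v=31: a=31^1·(≡21), b=31^0·(≡7) mod 31; (21|31)=-1, (7|31)=+1; (−1)^{1·0·15}·(-1)^0·(+1)^1 = +1.
v=∞: -138446 < 0 and 64515 > 0  ⇒  (a,b)_∞ = +1.
v=17: a=17^0·(≡16), b=17^3·(≡1) mod 17; (16|17)=+1, (1|17)=+1; (−1)^{0·3·8}·(+1)^3·(+1)^0 = +1.
v=23: a=23^0·(≡22), b=23^1·(≡19) mod 23; (22|23)=-1, (19|23)=-1; (−1)^{0·1·11}·(-1)^1·(-1)^0 = -1.
v=7: a=7^1·(≡1), b=7^-2·(≡5) mod 7; (1|7)=+1, (5|7)=-1; (−1)^{1·-2·3}·(+1)^-2·(-1)^1 = -1.
v=11: a=11^5·(≡5), b=11^3·(≡6) mod 11; (5|11)=+1, (6|11)=-1; (−1)^{5·3·5}·(+1)^3·(-1)^5 = +1.
v=5: a=5^-6·(≡1), b=5^1·(≡2) mod 5; (1|5)=+1, (2|5)=-1; (−1)^{-6·1·2}·(+1)^1·(-1)^-6 = +1.
|Ram(-138446, 64515)| = 4, even; anisotropic at {2, 7, 23, 29}.

[2, 7, 23, 29]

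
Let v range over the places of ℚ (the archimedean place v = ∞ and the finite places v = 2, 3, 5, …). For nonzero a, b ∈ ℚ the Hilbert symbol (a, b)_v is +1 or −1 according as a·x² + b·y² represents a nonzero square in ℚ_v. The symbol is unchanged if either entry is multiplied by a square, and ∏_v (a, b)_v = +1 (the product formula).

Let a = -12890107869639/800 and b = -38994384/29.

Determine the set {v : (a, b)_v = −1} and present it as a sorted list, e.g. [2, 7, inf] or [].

[23, inf]

(a, b) ≡ (-16302, -418209) mod (ℚ^×)²; places V = {2, 3, 5, 7, 11, 13, 19, 23, 29, ∞}.
(a,b)_5: α=-2, u≡3; β=0, v≡4 (mod 5); (3|5)=-1, (4|5)=+1; sign (−1)^0·-1^0·+1^-2 = +1.
(a,b)_11: α=1, u≡9; β=1, v≡10 (mod 11); (9|11)=+1, (10|11)=-1; sign (−1)^1·+1^1·-1^1 = +1.
(a,b)_2: α=-5, β=4; u≡1, v≡7 (mod 8); ε(u)ε(v)=0·1, αω(v)=-5·0, βω(u)=4·0; sum ≡ 0  ⇒  +1.
(a,b)_19: α=3, u≡17; β=1, v≡12 (mod 19); (17|19)=+1, (12|19)=-1; sign (−1)^1·+1^1·-1^3 = +1.
(a,b)_23: α=2, u≡15; β=1, v≡10 (mod 23); (15|23)=-1, (10|23)=-1; sign (−1)^0·-1^1·-1^2 = -1.
(a,b)_29: α=0, u≡1; β=-1, v≡2 (mod 29); (1|29)=+1, (2|29)=-1; sign (−1)^0·+1^-1·-1^0 = +1.
(a,b)_3: α=1, u≡2; β=1, v≡1 (mod 3); (2|3)=-1, (1|3)=+1; sign (−1)^1·-1^1·+1^1 = +1.
(a,b)_13: α=3, u≡8; β=2, v≡9 (mod 13); (8|13)=-1, (9|13)=+1; sign (−1)^0·-1^2·+1^3 = +1.
(a,b)_7: α=2, u≡4; β=0, v≡5 (mod 7); (4|7)=+1, (5|7)=-1; sign (−1)^0·+1^0·-1^2 = +1.
(a,b)_∞: sgn(-16302)=−, sgn(-418209)=−, so -1.
|Ram(-16302, -418209)| = 2, even; anisotropic at {23, ∞}.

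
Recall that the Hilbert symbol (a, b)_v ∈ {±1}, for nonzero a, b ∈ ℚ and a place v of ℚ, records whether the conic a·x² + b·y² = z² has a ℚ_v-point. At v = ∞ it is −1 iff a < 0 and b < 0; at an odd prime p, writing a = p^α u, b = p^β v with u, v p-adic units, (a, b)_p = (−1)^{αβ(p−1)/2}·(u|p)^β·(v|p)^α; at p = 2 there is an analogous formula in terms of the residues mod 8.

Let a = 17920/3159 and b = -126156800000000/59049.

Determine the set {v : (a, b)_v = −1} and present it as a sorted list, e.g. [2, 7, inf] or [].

Mod squares: a ≡ 2730, b ≡ -77. Check v ∈ {∞, 2, 3, 5, 7, 11, 13}.
v=3: a=3^-5·(≡1), b=3^-10·(≡1) mod 3; (1|3)=+1, (1|3)=+1; (−1)^{-5·-10·1}·(+1)^-10·(+1)^-5 = +1.
v=13: a=13^-1·(≡5), b=13^0·(≡12) mod 13; (5|13)=-1, (12|13)=+1; (−1)^{-1·0·6}·(-1)^0·(+1)^-1 = +1.
v=∞: 2730 > 0 and -77 < 0  ⇒  (a,b)_∞ = +1.
v=5: a=5^1·(≡1), b=5^8·(≡3) mod 5; (1|5)=+1, (3|5)=-1; (−1)^{1·8·2}·(+1)^8·(-1)^1 = -1.
v=11: a=11^0·(≡6), b=11^1·(≡9) mod 11; (6|11)=-1, (9|11)=+1; (−1)^{0·1·5}·(-1)^1·(+1)^0 = -1.
v=7: a=7^1·(≡6), b=7^1·(≡6) mod 7; (6|7)=-1, (6|7)=-1; (−1)^{1·1·3}·(-1)^1·(-1)^1 = -1.
v=2: v_2(a)=9, v_2(b)=22; units ≡ 5, 3 (mod 8); ε·ε+αω+βω = 0·1+9·1+22·1 ≡ 1  ⇒  (a,b)_2 = -1.
|Ram(2730, -77)| = 4, even; anisotropic at {2, 5, 7, 11}.

[2, 5, 7, 11]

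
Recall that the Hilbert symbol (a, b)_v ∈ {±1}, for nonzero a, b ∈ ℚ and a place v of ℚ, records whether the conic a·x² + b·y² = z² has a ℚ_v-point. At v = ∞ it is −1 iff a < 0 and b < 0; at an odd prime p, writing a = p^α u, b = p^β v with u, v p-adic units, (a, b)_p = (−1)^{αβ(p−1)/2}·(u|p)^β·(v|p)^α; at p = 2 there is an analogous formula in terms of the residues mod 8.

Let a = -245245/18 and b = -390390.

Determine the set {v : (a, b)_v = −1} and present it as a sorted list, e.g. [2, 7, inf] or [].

[7, inf]

(a, b) ≡ (-10010, -2310) mod (ℚ^×)²; places V = {2, 3, 5, 7, 11, 13, ∞}.
(a,b)_5: α=1, u≡2; β=1, v≡2 (mod 5); (2|5)=-1, (2|5)=-1; sign (−1)^0·-1^1·-1^1 = +1.
(a,b)_2: α=-1, β=1; u≡3, v≡5 (mod 8); ε(u)ε(v)=1·0, αω(v)=-1·1, βω(u)=1·1; sum ≡ 0  ⇒  +1.
(a,b)_11: α=1, u≡5; β=1, v≡7 (mod 11); (5|11)=+1, (7|11)=-1; sign (−1)^1·+1^1·-1^1 = +1.
(a,b)_13: α=1, u≡10; β=2, v≡4 (mod 13); (10|13)=+1, (4|13)=+1; sign (−1)^0·+1^2·+1^1 = +1.
(a,b)_∞: sgn(-10010)=−, sgn(-2310)=−, so -1.
(a,b)_7: α=3, u≡5; β=1, v≡6 (mod 7); (5|7)=-1, (6|7)=-1; sign (−1)^1·-1^1·-1^3 = -1.
(a,b)_3: α=-2, u≡1; β=1, v≡1 (mod 3); (1|3)=+1, (1|3)=+1; sign (−1)^0·+1^1·+1^-2 = +1.
(-10010, -2310 / ℚ) ramifies at {7, ∞}: a division algebra.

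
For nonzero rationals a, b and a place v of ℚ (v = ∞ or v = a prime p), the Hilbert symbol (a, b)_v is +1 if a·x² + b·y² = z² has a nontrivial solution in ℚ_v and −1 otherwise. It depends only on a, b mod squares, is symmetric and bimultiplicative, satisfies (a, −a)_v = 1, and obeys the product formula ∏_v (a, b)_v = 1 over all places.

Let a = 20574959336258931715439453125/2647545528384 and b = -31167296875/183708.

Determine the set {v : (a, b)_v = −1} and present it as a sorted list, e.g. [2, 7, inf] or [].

(a, b) ≡ (629629, -82621) mod (ℚ^×)²; places V = {2, 3, 5, 7, 11, 13, 17, 29, 31, 37, ∞}.
(a,b)_2: α=-6, β=-2; u≡5, v≡3 (mod 8); ε(u)ε(v)=0·1, αω(v)=-6·1, βω(u)=-2·1; sum ≡ 0  ⇒  +1.
(a,b)_3: α=-16, u≡1; β=-8, v≡2 (mod 3); (1|3)=+1, (2|3)=-1; sign (−1)^0·+1^-8·-1^-16 = +1.
(a,b)_11: α=3, u≡6; β=1, v≡7 (mod 11); (6|11)=-1, (7|11)=-1; sign (−1)^1·-1^1·-1^3 = -1.
(a,b)_37: α=3, u≡21; β=1, v≡5 (mod 37); (21|37)=+1, (5|37)=-1; sign (−1)^0·+1^1·-1^3 = -1.
(a,b)_7: α=1, u≡1; β=-1, v≡6 (mod 7); (1|7)=+1, (6|7)=-1; sign (−1)^1·+1^-1·-1^1 = +1.
(a,b)_29: α=4, u≡8; β=1, v≡25 (mod 29); (8|29)=-1, (25|29)=+1; sign (−1)^0·-1^1·+1^4 = -1.
(a,b)_∞: sgn(629629)=+, sgn(-82621)=−, so +1.
(a,b)_13: α=5, u≡2; β=2, v≡5 (mod 13); (2|13)=-1, (5|13)=-1; sign (−1)^0·-1^2·-1^5 = -1.
(a,b)_5: α=10, u≡4; β=6, v≡1 (mod 5); (4|5)=+1, (1|5)=+1; sign (−1)^0·+1^6·+1^10 = +1.
(a,b)_17: α=1, u≡11; β=0, v≡13 (mod 17); (11|17)=-1, (13|17)=+1; sign (−1)^0·-1^0·+1^1 = +1.
(a,b)_31: α=-2, u≡25; β=0, v≡25 (mod 31); (25|31)=+1, (25|31)=+1; sign (−1)^0·+1^0·+1^-2 = +1.
(629629, -82621 / ℚ) ramifies at {11, 13, 29, 37}: a division algebra.

[11, 13, 29, 37]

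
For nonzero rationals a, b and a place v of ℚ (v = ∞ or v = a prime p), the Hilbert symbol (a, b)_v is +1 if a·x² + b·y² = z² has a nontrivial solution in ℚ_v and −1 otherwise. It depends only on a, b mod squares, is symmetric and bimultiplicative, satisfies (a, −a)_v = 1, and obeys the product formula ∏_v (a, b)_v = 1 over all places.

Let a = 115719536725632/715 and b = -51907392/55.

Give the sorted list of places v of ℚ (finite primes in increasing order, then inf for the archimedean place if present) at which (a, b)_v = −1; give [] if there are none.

[2, 5, 7, 11]

(a, b) ≡ (152982830, -550715) mod (ℚ^×)²; places V = {2, 3, 5, 7, 11, 13, 17, 19, 29, 31, ∞}.
(a,b)_7: α=1, u≡2; β=0, v≡5 (mod 7); (2|7)=+1, (5|7)=-1; sign (−1)^0·+1^0·-1^1 = -1.
(a,b)_2: α=7, β=6; u≡7, v≡5 (mod 8); ε(u)ε(v)=1·0, αω(v)=7·1, βω(u)=6·0; sum ≡ 1  ⇒  -1.
(a,b)_17: α=3, u≡10; β=1, v≡7 (mod 17); (10|17)=-1, (7|17)=-1; sign (−1)^0·-1^1·-1^3 = +1.
(a,b)_13: α=-1, u≡7; β=0, v≡3 (mod 13); (7|13)=-1, (3|13)=+1; sign (−1)^0·-1^0·+1^-1 = +1.
(a,b)_29: α=1, u≡1; β=0, v≡20 (mod 29); (1|29)=+1, (20|29)=+1; sign (−1)^0·+1^0·+1^1 = +1.
(a,b)_19: α=2, u≡16; β=1, v≡17 (mod 19); (16|19)=+1, (17|19)=+1; sign (−1)^0·+1^1·+1^2 = +1.
(a,b)_∞: sgn(152982830)=+, sgn(-550715)=−, so +1.
(a,b)_31: α=1, u≡19; β=1, v≡13 (mod 31); (19|31)=+1, (13|31)=-1; sign (−1)^1·+1^1·-1^1 = +1.
(a,b)_11: α=-1, u≡7; β=-1, v≡7 (mod 11); (7|11)=-1, (7|11)=-1; sign (−1)^1·-1^-1·-1^-1 = -1.
(a,b)_5: α=-1, u≡4; β=-1, v≡3 (mod 5); (4|5)=+1, (3|5)=-1; sign (−1)^0·+1^-1·-1^-1 = -1.
(a,b)_3: α=4, u≡2; β=4, v≡1 (mod 3); (2|3)=-1, (1|3)=+1; sign (−1)^0·-1^4·+1^4 = +1.
Ram(152982830, -550715) = {2, 5, 7, 11}; no ℚ_2-point on the conic.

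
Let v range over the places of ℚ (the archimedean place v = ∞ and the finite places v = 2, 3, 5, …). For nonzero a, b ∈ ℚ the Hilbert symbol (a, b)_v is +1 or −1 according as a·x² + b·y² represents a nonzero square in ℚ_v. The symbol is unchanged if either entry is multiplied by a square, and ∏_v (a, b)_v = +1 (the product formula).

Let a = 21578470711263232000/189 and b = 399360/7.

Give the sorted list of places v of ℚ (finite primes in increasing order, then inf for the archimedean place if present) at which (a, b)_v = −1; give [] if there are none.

(a, b) ≡ (23205, 2730) mod (ℚ^×)²; places V = {2, 3, 5, 7, 13, 17, 19, ∞}.
(a,b)_3: α=-3, u≡1; β=1, v≡1 (mod 3); (1|3)=+1, (1|3)=+1; sign (−1)^1·+1^1·+1^-3 = -1.
(a,b)_∞: sgn(23205)=+, sgn(2730)=+, so +1.
(a,b)_2: α=18, β=11; u≡5, v≡5 (mod 8); ε(u)ε(v)=0·0, αω(v)=18·1, βω(u)=11·1; sum ≡ 1  ⇒  -1.
(a,b)_13: α=5, u≡4; β=1, v≡2 (mod 13); (4|13)=+1, (2|13)=-1; sign (−1)^0·+1^1·-1^5 = -1.
(a,b)_19: α=2, u≡16; β=0, v≡8 (mod 19); (16|19)=+1, (8|19)=-1; sign (−1)^0·+1^0·-1^2 = +1.
(a,b)_7: α=-1, u≡4; β=-1, v≡3 (mod 7); (4|7)=+1, (3|7)=-1; sign (−1)^1·+1^-1·-1^-1 = +1.
(a,b)_5: α=3, u≡4; β=1, v≡1 (mod 5); (4|5)=+1, (1|5)=+1; sign (−1)^0·+1^1·+1^3 = +1.
(a,b)_17: α=3, u≡12; β=0, v≡14 (mod 17); (12|17)=-1, (14|17)=-1; sign (−1)^0·-1^0·-1^3 = -1.
(23205, 2730 / ℚ) ramifies at {2, 3, 13, 17}: a division algebra.

[2, 3, 13, 17]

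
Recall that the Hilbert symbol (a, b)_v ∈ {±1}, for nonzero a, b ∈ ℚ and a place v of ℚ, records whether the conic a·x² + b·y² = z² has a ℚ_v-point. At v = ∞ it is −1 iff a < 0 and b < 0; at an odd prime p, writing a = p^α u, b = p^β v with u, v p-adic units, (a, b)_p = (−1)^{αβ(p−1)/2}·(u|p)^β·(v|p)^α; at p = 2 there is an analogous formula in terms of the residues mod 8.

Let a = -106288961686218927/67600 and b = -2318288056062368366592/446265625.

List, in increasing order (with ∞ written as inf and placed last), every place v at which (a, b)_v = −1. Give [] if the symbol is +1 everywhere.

[7, 17, 31, inf]

(a, b) ≡ (-527, -933317) mod (ℚ^×)²; places V = {2, 3, 5, 7, 11, 13, 17, 19, 23, 31, ∞}.
(a,b)_∞: sgn(-527)=−, sgn(-933317)=−, so -1.
(a,b)_31: α=1, u≡4; β=1, v≡7 (mod 31); (4|31)=+1, (7|31)=+1; sign (−1)^1·+1^1·+1^1 = -1.
(a,b)_3: α=12, u≡1; β=8, v≡1 (mod 3); (1|3)=+1, (1|3)=+1; sign (−1)^0·+1^8·+1^12 = +1.
(a,b)_11: α=4, u≡9; β=3, v≡8 (mod 11); (9|11)=+1, (8|11)=-1; sign (−1)^0·+1^3·-1^4 = +1.
(a,b)_2: α=-4, β=14; u≡1, v≡3 (mod 8); ε(u)ε(v)=0·1, αω(v)=-4·1, βω(u)=14·0; sum ≡ 0  ⇒  +1.
(a,b)_23: α=2, u≡9; β=3, v≡6 (mod 23); (9|23)=+1, (6|23)=+1; sign (−1)^0·+1^3·+1^2 = +1.
(a,b)_13: α=-2, u≡6; β=-4, v≡5 (mod 13); (6|13)=-1, (5|13)=-1; sign (−1)^0·-1^-4·-1^-2 = +1.
(a,b)_17: α=1, u≡10; β=1, v≡16 (mod 17); (10|17)=-1, (16|17)=+1; sign (−1)^0·-1^1·+1^1 = -1.
(a,b)_19: α=0, u≡17; β=2, v≡11 (mod 19); (17|19)=+1, (11|19)=+1; sign (−1)^0·+1^2·+1^0 = +1.
(a,b)_7: α=2, u≡3; β=1, v≡6 (mod 7); (3|7)=-1, (6|7)=-1; sign (−1)^0·-1^1·-1^2 = -1.
(a,b)_5: α=-2, u≡2; β=-6, v≡3 (mod 5); (2|5)=-1, (3|5)=-1; sign (−1)^0·-1^-6·-1^-2 = +1.
Ram(-527, -933317) = {7, 17, 31, ∞}; no ℚ_7-point on the conic.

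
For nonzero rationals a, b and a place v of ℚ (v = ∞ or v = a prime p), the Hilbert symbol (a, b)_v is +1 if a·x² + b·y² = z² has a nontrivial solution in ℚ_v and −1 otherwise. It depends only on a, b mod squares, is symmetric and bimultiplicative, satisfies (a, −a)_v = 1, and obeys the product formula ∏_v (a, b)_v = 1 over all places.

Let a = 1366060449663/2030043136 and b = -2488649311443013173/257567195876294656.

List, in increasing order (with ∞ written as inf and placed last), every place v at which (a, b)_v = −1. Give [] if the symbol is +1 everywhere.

[2, 3]

(a, b) ≡ (87, -493) mod (ℚ^×)²; places V = {2, 3, 7, 11, 13, 17, 29, ∞}.
(a,b)_7: α=2, u≡6; β=4, v≡2 (mod 7); (6|7)=-1, (2|7)=+1; sign (−1)^0·-1^4·+1^2 = +1.
(a,b)_3: α=9, u≡2; β=16, v≡2 (mod 3); (2|3)=-1, (2|3)=-1; sign (−1)^0·-1^16·-1^9 = -1.
(a,b)_13: α=2, u≡3; β=2, v≡3 (mod 13); (3|13)=+1, (3|13)=+1; sign (−1)^0·+1^2·+1^2 = +1.
(a,b)_17: α=2, u≡15; β=3, v≡5 (mod 17); (15|17)=+1, (5|17)=-1; sign (−1)^0·+1^3·-1^2 = +1.
(a,b)_11: α=-2, u≡6; β=-4, v≡8 (mod 11); (6|11)=-1, (8|11)=-1; sign (−1)^0·-1^-4·-1^-2 = +1.
(a,b)_2: α=-24, β=-44; u≡7, v≡3 (mod 8); ε(u)ε(v)=1·1, αω(v)=-24·1, βω(u)=-44·0; sum ≡ 1  ⇒  -1.
(a,b)_∞: sgn(87)=+, sgn(-493)=−, so +1.
(a,b)_29: α=1, u≡21; β=1, v≡14 (mod 29); (21|29)=-1, (14|29)=-1; sign (−1)^0·-1^1·-1^1 = +1.
|Ram(87, -493)| = 2, even; anisotropic at {2, 3}.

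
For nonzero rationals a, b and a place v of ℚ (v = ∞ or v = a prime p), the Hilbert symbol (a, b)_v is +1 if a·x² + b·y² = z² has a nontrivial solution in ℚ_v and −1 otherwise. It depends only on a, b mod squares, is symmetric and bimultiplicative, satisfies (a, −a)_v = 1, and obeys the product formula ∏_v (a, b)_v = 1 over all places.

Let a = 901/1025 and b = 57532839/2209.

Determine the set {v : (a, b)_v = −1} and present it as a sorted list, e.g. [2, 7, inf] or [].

[3, 13, 17, 53]

Mod squares: a ≡ 36941, b ≡ 340431. Check v ∈ {∞, 2, 3, 5, 7, 13, 17, 29, 41, 43, 47, 53}.
v=43: a=43^0·(≡31), b=43^1·(≡34) mod 43; (31|43)=+1, (34|43)=-1; (−1)^{0·1·21}·(+1)^1·(-1)^0 = +1.
v=41: a=41^-1·(≡18), b=41^0·(≡33) mod 41; (18|41)=+1, (33|41)=+1; (−1)^{-1·0·20}·(+1)^0·(+1)^-1 = +1.
v=29: a=29^0·(≡6), b=29^1·(≡6) mod 29; (6|29)=+1, (6|29)=+1; (−1)^{0·1·14}·(+1)^1·(+1)^0 = +1.
v=7: a=7^0·(≡4), b=7^1·(≡1) mod 7; (4|7)=+1, (1|7)=+1; (−1)^{0·1·3}·(+1)^1·(+1)^0 = +1.
v=∞: 36941 > 0 and 340431 > 0  ⇒  (a,b)_∞ = +1.
v=47: a=47^0·(≡20), b=47^-2·(≡45) mod 47; (20|47)=-1, (45|47)=-1; (−1)^{0·-2·23}·(-1)^-2·(-1)^0 = +1.
v=13: a=13^0·(≡11), b=13^3·(≡8) mod 13; (11|13)=-1, (8|13)=-1; (−1)^{0·3·6}·(-1)^3·(-1)^0 = -1.
v=3: a=3^0·(≡2), b=3^1·(≡2) mod 3; (2|3)=-1, (2|3)=-1; (−1)^{0·1·1}·(-1)^1·(-1)^0 = -1.
v=53: a=53^1·(≡51), b=53^0·(≡21) mod 53; (51|53)=-1, (21|53)=-1; (−1)^{1·0·26}·(-1)^0·(-1)^1 = -1.
v=17: a=17^1·(≡14), b=17^0·(≡6) mod 17; (14|17)=-1, (6|17)=-1; (−1)^{1·0·8}·(-1)^0·(-1)^1 = -1.
v=5: a=5^-2·(≡1), b=5^0·(≡1) mod 5; (1|5)=+1, (1|5)=+1; (−1)^{-2·0·2}·(+1)^0·(+1)^-2 = +1.
v=2: v_2(a)=0, v_2(b)=0; units ≡ 5, 7 (mod 8); ε·ε+αω+βω = 0·1+0·0+0·1 ≡ 0  ⇒  (a,b)_2 = +1.
|Ram(36941, 340431)| = 4, even; anisotropic at {3, 13, 17, 53}.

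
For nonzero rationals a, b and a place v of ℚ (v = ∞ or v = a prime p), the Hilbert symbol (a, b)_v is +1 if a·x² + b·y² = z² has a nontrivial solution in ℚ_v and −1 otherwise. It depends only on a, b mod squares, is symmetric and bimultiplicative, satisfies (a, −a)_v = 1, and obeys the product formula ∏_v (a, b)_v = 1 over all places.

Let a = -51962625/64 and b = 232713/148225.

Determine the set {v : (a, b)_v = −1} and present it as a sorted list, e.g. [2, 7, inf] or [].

[5, 11]

Mod squares: a ≡ -230945, b ≡ 17. Check v ∈ {∞, 2, 3, 5, 7, 11, 13, 17, 19}.
v=3: a=3^2·(≡1), b=3^4·(≡2) mod 3; (1|3)=+1, (2|3)=-1; (−1)^{2·4·1}·(+1)^4·(-1)^2 = +1.
v=5: a=5^3·(≡1), b=5^-2·(≡2) mod 5; (1|5)=+1, (2|5)=-1; (−1)^{3·-2·2}·(+1)^-2·(-1)^3 = -1.
v=∞: -230945 < 0 and 17 > 0  ⇒  (a,b)_∞ = +1.
v=7: a=7^0·(≡6), b=7^-2·(≡5) mod 7; (6|7)=-1, (5|7)=-1; (−1)^{0·-2·3}·(-1)^-2·(-1)^0 = +1.
v=11: a=11^1·(≡1), b=11^-2·(≡2) mod 11; (1|11)=+1, (2|11)=-1; (−1)^{1·-2·5}·(+1)^-2·(-1)^1 = -1.
v=19: a=19^1·(≡6), b=19^0·(≡16) mod 19; (6|19)=+1, (16|19)=+1; (−1)^{1·0·9}·(+1)^0·(+1)^1 = +1.
v=13: a=13^1·(≡2), b=13^2·(≡1) mod 13; (2|13)=-1, (1|13)=+1; (−1)^{1·2·6}·(-1)^2·(+1)^1 = +1.
v=17: a=17^1·(≡2), b=17^1·(≡2) mod 17; (2|17)=+1, (2|17)=+1; (−1)^{1·1·8}·(+1)^1·(+1)^1 = +1.
v=2: v_2(a)=-6, v_2(b)=0; units ≡ 7, 1 (mod 8); ε·ε+αω+βω = 1·0+-6·0+0·0 ≡ 0  ⇒  (a,b)_2 = +1.
|Ram(-230945, 17)| = 2, even; anisotropic at {5, 11}.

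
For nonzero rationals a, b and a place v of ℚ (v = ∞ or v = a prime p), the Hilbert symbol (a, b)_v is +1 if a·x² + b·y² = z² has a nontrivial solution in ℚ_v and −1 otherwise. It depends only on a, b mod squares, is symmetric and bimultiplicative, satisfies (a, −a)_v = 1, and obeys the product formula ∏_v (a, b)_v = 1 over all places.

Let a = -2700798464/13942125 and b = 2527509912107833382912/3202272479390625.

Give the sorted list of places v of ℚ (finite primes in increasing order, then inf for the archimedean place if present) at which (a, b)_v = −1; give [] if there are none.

[5, 17]

(a, b) ≡ (-2210, 182) mod (ℚ^×)²; places V = {2, 3, 5, 7, 13, 17, 23, 41, ∞}.
(a,b)_17: α=-1, u≡11; β=0, v≡6 (mod 17); (11|17)=-1, (6|17)=-1; sign (−1)^0·-1^0·-1^-1 = -1.
(a,b)_∞: sgn(-2210)=−, sgn(182)=+, so +1.
(a,b)_7: α=4, u≡1; β=11, v≡6 (mod 7); (1|7)=+1, (6|7)=-1; sign (−1)^0·+1^11·-1^4 = +1.
(a,b)_3: α=-8, u≡1; β=-18, v≡2 (mod 3); (1|3)=+1, (2|3)=-1; sign (−1)^0·+1^-18·-1^-8 = +1.
(a,b)_23: α=0, u≡11; β=-2, v≡11 (mod 23); (11|23)=-1, (11|23)=-1; sign (−1)^0·-1^-2·-1^0 = +1.
(a,b)_41: α=0, u≡25; β=2, v≡23 (mod 41); (25|41)=+1, (23|41)=+1; sign (−1)^0·+1^2·+1^0 = +1.
(a,b)_2: α=9, β=11; u≡7, v≡3 (mod 8); ε(u)ε(v)=1·1, αω(v)=9·1, βω(u)=11·0; sum ≡ 0  ⇒  +1.
(a,b)_5: α=-3, u≡3; β=-6, v≡2 (mod 5); (3|5)=-1, (2|5)=-1; sign (−1)^0·-1^-6·-1^-3 = -1.
(a,b)_13: α=3, u≡10; β=5, v≡1 (mod 13); (10|13)=+1, (1|13)=+1; sign (−1)^0·+1^5·+1^3 = +1.
Ram(-2210, 182) = {5, 17}; no ℚ_5-point on the conic.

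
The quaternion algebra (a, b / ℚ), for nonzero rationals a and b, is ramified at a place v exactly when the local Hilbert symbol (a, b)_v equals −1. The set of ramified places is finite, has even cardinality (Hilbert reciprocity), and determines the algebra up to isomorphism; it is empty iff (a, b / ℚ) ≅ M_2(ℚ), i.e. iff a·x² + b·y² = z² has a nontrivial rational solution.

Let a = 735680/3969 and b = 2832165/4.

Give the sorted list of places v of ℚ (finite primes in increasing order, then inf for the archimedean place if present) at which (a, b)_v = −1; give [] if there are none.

(a, b) ≡ (95, 3885) mod (ℚ^×)²; places V = {2, 3, 5, 7, 11, 19, 37, ∞}.
(a,b)_7: α=-2, u≡2; β=1, v≡4 (mod 7); (2|7)=+1, (4|7)=+1; sign (−1)^0·+1^1·+1^-2 = +1.
(a,b)_11: α=2, u≡7; β=0, v≡7 (mod 11); (7|11)=-1, (7|11)=-1; sign (−1)^0·-1^0·-1^2 = +1.
(a,b)_∞: sgn(95)=+, sgn(3885)=+, so +1.
(a,b)_37: α=0, u≡12; β=1, v≡35 (mod 37); (12|37)=+1, (35|37)=-1; sign (−1)^0·+1^1·-1^0 = +1.
(a,b)_2: α=6, β=-2; u≡7, v≡5 (mod 8); ε(u)ε(v)=1·0, αω(v)=6·1, βω(u)=-2·0; sum ≡ 0  ⇒  +1.
(a,b)_3: α=-4, u≡2; β=7, v≡2 (mod 3); (2|3)=-1, (2|3)=-1; sign (−1)^0·-1^7·-1^-4 = -1.
(a,b)_19: α=1, u≡1; β=0, v≡11 (mod 19); (1|19)=+1, (11|19)=+1; sign (−1)^0·+1^0·+1^1 = +1.
(a,b)_5: α=1, u≡4; β=1, v≡2 (mod 5); (4|5)=+1, (2|5)=-1; sign (−1)^0·+1^1·-1^1 = -1.
(95, 3885 / ℚ) ramifies at {3, 5}: a division algebra.

[3, 5]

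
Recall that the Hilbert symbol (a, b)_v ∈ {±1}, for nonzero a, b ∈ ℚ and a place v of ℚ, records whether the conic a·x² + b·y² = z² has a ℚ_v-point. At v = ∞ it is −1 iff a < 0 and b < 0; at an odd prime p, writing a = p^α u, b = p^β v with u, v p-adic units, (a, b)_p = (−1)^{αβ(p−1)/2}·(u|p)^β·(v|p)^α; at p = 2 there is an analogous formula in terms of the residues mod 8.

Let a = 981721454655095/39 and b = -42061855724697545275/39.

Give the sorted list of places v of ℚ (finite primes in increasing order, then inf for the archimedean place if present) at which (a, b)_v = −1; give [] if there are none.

[3, 11, 19, 41]

(a, b) ≡ (87945, -741) mod (ℚ^×)²; places V = {2, 3, 5, 7, 11, 13, 19, 41, ∞}.
(a,b)_19: α=2, u≡2; β=3, v≡12 (mod 19); (2|19)=-1, (12|19)=-1; sign (−1)^0·-1^3·-1^2 = -1.
(a,b)_7: α=2, u≡4; β=2, v≡1 (mod 7); (4|7)=+1, (1|7)=+1; sign (−1)^0·+1^2·+1^2 = +1.
(a,b)_2: α=0, β=0; u≡1, v≡3 (mod 8); ε(u)ε(v)=0·1, αω(v)=0·1, βω(u)=0·0; sum ≡ 0  ⇒  +1.
(a,b)_5: α=1, u≡1; β=2, v≡1 (mod 5); (1|5)=+1, (1|5)=+1; sign (−1)^0·+1^2·+1^1 = +1.
(a,b)_13: α=-1, u≡8; β=-1, v≡11 (mod 13); (8|13)=-1, (11|13)=-1; sign (−1)^0·-1^-1·-1^-1 = +1.
(a,b)_3: α=-1, u≡2; β=-1, v≡2 (mod 3); (2|3)=-1, (2|3)=-1; sign (−1)^1·-1^-1·-1^-1 = -1.
(a,b)_41: α=3, u≡29; β=4, v≡35 (mod 41); (29|41)=-1, (35|41)=-1; sign (−1)^0·-1^4·-1^3 = -1.
(a,b)_∞: sgn(87945)=+, sgn(-741)=−, so +1.
(a,b)_11: α=5, u≡5; β=6, v≡6 (mod 11); (5|11)=+1, (6|11)=-1; sign (−1)^0·+1^6·-1^5 = -1.
(87945, -741 / ℚ) ramifies at {3, 11, 19, 41}: a division algebra.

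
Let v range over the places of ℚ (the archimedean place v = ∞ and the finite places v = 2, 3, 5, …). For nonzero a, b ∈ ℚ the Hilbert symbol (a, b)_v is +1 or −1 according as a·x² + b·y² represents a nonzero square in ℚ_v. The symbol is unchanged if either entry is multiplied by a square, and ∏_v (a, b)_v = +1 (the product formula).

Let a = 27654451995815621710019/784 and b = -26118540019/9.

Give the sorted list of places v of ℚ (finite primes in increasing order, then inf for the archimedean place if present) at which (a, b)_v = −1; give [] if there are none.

[13, 37]

Mod squares: a ≡ 6851, b ≡ -90375571. Check v ∈ {∞, 2, 3, 7, 11, 13, 17, 19, 29, 31, 37}.
v=∞: 6851 > 0 and -90375571 < 0  ⇒  (a,b)_∞ = +1.
v=37: a=37^2·(≡14), b=37^1·(≡30) mod 37; (14|37)=-1, (30|37)=+1; (−1)^{2·1·18}·(-1)^1·(+1)^2 = -1.
v=11: a=11^2·(≡1), b=11^1·(≡9) mod 11; (1|11)=+1, (9|11)=+1; (−1)^{2·1·5}·(+1)^1·(+1)^2 = +1.
v=13: a=13^1·(≡5), b=13^1·(≡10) mod 13; (5|13)=-1, (10|13)=+1; (−1)^{1·1·6}·(-1)^1·(+1)^1 = -1.
v=31: a=31^3·(≡28), b=31^1·(≡29) mod 31; (28|31)=+1, (29|31)=-1; (−1)^{3·1·15}·(+1)^1·(-1)^3 = +1.
v=3: a=3^0·(≡2), b=3^-2·(≡2) mod 3; (2|3)=-1, (2|3)=-1; (−1)^{0·-2·1}·(-1)^-2·(-1)^0 = +1.
v=19: a=19^2·(≡5), b=19^1·(≡14) mod 19; (5|19)=+1, (14|19)=-1; (−1)^{2·1·9}·(+1)^1·(-1)^2 = +1.
v=2: v_2(a)=-4, v_2(b)=0; units ≡ 3, 5 (mod 8); ε·ε+αω+βω = 1·0+-4·1+0·1 ≡ 0  ⇒  (a,b)_2 = +1.
v=29: a=29^2·(≡16), b=29^1·(≡13) mod 29; (16|29)=+1, (13|29)=+1; (−1)^{2·1·14}·(+1)^1·(+1)^2 = +1.
v=7: a=7^-2·(≡3), b=7^0·(≡1) mod 7; (3|7)=-1, (1|7)=+1; (−1)^{-2·0·3}·(-1)^0·(+1)^-2 = +1.
v=17: a=17^5·(≡11), b=17^2·(≡15) mod 17; (11|17)=-1, (15|17)=+1; (−1)^{5·2·8}·(-1)^2·(+1)^5 = +1.
(6851, -90375571 / ℚ) ramifies at {13, 37}: a division algebra.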